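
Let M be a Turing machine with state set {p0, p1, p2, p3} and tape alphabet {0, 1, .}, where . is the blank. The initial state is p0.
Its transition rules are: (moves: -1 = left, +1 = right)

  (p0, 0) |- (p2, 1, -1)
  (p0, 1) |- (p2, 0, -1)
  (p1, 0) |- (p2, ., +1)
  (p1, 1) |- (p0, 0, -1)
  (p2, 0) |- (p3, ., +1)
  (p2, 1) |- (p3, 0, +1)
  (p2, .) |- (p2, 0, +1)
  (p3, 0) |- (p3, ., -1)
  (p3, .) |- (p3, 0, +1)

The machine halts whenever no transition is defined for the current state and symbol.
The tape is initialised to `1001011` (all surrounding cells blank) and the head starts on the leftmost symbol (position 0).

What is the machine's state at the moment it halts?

p3

state=p0 head=0 tape=..[1]001011   (p0,1)→(p2,0,-1)
state=p2 head=-1 tape=.[.]0001011   (p2,.)→(p2,0,+1)
state=p2 head=0 tape=.0[0]001011   (p2,0)→(p3,.,+1)
state=p3 head=1 tape=.0.[0]01011   (p3,0)→(p3,.,-1)
state=p3 head=0 tape=.0[.].01011   (p3,.)→(p3,0,+1)
state=p3 head=1 tape=.00[.]01011   (p3,.)→(p3,0,+1)
state=p3 head=2 tape=.000[0]1011   (p3,0)→(p3,.,-1)
state=p3 head=1 tape=.00[0].1011   (p3,0)→(p3,.,-1)
state=p3 head=0 tape=.0[0]..1011   (p3,0)→(p3,.,-1)
state=p3 head=-1 tape=.[0]...1011   (p3,0)→(p3,.,-1)
state=p3 head=-2 tape=[.]....1011   (p3,.)→(p3,0,+1)
state=p3 head=-1 tape=0[.]...1011   (p3,.)→(p3,0,+1)
state=p3 head=0 tape=00[.]..1011   (p3,.)→(p3,0,+1)
state=p3 head=1 tape=000[.].1011   (p3,.)→(p3,0,+1)
state=p3 head=2 tape=0000[.]1011   (p3,.)→(p3,0,+1)
state=p3 head=3 tape=00000[1]011
No transition is defined for (p3, 1); M halts in state p3.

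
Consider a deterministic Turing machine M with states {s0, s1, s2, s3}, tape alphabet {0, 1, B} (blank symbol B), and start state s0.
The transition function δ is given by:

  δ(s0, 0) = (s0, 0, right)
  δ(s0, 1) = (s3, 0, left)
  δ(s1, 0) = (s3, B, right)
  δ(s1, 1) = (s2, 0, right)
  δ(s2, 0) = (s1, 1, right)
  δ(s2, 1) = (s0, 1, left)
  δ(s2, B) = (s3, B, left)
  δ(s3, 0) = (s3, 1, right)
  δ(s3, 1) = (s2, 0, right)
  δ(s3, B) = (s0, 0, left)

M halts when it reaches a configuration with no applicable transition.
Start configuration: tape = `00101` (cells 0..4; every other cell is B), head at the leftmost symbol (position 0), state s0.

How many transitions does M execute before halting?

state=s0 head=0 tape=[0]0101BB   (s0,0)→(s0,0,right)
state=s0 head=1 tape=0[0]101BB   (s0,0)→(s0,0,right)
state=s0 head=2 tape=00[1]01BB   (s0,1)→(s3,0,left)
state=s3 head=1 tape=0[0]001BB   (s3,0)→(s3,1,right)
state=s3 head=2 tape=01[0]01BB   (s3,0)→(s3,1,right)
state=s3 head=3 tape=011[0]1BB   (s3,0)→(s3,1,right)
state=s3 head=4 tape=0111[1]BB   (s3,1)→(s2,0,right)
state=s2 head=5 tape=01110[B]B   (s2,B)→(s3,B,left)
state=s3 head=4 tape=0111[0]BB   (s3,0)→(s3,1,right)
state=s3 head=5 tape=01111[B]B   (s3,B)→(s0,0,left)
state=s0 head=4 tape=0111[1]0B   (s0,1)→(s3,0,left)
state=s3 head=3 tape=011[1]00B   (s3,1)→(s2,0,right)
state=s2 head=4 tape=0110[0]0B   (s2,0)→(s1,1,right)
state=s1 head=5 tape=01101[0]B   (s1,0)→(s3,B,right)
state=s3 head=6 tape=01101B[B]   (s3,B)→(s0,0,left)
state=s0 head=5 tape=01101[B]0
M halts after 15 transitions.

15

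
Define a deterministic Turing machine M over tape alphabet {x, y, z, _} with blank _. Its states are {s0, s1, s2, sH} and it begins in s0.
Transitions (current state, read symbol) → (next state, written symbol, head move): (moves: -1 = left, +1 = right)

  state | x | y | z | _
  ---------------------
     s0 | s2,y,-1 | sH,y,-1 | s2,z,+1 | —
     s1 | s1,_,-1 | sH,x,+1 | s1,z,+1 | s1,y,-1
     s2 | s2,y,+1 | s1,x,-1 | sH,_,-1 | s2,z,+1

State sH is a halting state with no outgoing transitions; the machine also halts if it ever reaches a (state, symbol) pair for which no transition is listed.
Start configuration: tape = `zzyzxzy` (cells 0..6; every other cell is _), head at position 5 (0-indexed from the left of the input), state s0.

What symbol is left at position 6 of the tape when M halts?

x

state=s0 head=5 tape=zzyzx[z]y_   (s0,z)→(s2,z,+1)
state=s2 head=6 tape=zzyzxz[y]_   (s2,y)→(s1,x,-1)
state=s1 head=5 tape=zzyzx[z]x_   (s1,z)→(s1,z,+1)
state=s1 head=6 tape=zzyzxz[x]_   (s1,x)→(s1,_,-1)
state=s1 head=5 tape=zzyzx[z]__   (s1,z)→(s1,z,+1)
state=s1 head=6 tape=zzyzxz[_]_   (s1,_)→(s1,y,-1)
state=s1 head=5 tape=zzyzx[z]y_   (s1,z)→(s1,z,+1)
state=s1 head=6 tape=zzyzxz[y]_   (s1,y)→(sH,x,+1)
state=sH head=7 tape=zzyzxzx[_]
Cell 6 holds x when M halts.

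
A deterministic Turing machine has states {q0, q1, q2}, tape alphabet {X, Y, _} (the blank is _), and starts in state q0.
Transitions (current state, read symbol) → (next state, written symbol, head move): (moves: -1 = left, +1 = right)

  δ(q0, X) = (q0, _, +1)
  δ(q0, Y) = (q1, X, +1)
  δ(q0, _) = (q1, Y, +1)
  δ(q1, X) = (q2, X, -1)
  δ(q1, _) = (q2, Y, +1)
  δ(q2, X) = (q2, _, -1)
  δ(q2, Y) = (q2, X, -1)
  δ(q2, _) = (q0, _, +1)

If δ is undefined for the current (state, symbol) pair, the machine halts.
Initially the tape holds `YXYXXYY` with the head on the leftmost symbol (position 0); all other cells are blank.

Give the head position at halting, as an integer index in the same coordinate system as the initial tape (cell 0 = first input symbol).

q0 | _[Y]XYXXYY   read Y → write X, move +1, go to q1
q1 | _X[X]YXXYY   read X → write X, move -1, go to q2
q2 | _[X]XYXXYY   read X → write _, move -1, go to q2
q2 | [_]_XYXXYY   read _ → write _, move +1, go to q0
q0 | _[_]XYXXYY   read _ → write Y, move +1, go to q1
q1 | _Y[X]YXXYY   read X → write X, move -1, go to q2
q2 | _[Y]XYXXYY   read Y → write X, move -1, go to q2
q2 | [_]XXYXXYY   read _ → write _, move +1, go to q0
q0 | _[X]XYXXYY   read X → write _, move +1, go to q0
q0 | __[X]YXXYY   read X → write _, move +1, go to q0
q0 | ___[Y]XXYY   read Y → write X, move +1, go to q1
q1 | ___X[X]XYY   read X → write X, move -1, go to q2
q2 | ___[X]XXYY   read X → write _, move -1, go to q2
q2 | __[_]_XXYY   read _ → write _, move +1, go to q0
q0 | ___[_]XXYY   read _ → write Y, move +1, go to q1
q1 | ___Y[X]XYY   read X → write X, move -1, go to q2
q2 | ___[Y]XXYY   read Y → write X, move -1, go to q2
q2 | __[_]XXXYY   read _ → write _, move +1, go to q0
q0 | ___[X]XXYY   read X → write _, move +1, go to q0
q0 | ____[X]XYY   read X → write _, move +1, go to q0
q0 | _____[X]YY   read X → write _, move +1, go to q0
q0 | ______[Y]Y   read Y → write X, move +1, go to q1
q1 | ______X[Y]
At halt the head is at cell 6.

6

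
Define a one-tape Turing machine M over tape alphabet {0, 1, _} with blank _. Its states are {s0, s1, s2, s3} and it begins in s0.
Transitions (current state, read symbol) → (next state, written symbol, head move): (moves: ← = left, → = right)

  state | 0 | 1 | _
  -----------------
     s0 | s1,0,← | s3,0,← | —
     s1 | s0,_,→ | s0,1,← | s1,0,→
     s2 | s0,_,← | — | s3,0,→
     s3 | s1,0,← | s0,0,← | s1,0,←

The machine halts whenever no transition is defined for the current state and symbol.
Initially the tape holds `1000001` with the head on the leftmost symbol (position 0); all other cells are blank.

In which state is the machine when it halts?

s0

state=s0 head=0 tape=__[1]000001_   (s0,1)→(s3,0,←)
state=s3 head=-1 tape=_[_]0000001_   (s3,_)→(s1,0,←)
state=s1 head=-2 tape=[_]00000001_   (s1,_)→(s1,0,→)
state=s1 head=-1 tape=0[0]0000001_   (s1,0)→(s0,_,→)
state=s0 head=0 tape=0_[0]000001_   (s0,0)→(s1,0,←)
state=s1 head=-1 tape=0[_]0000001_   (s1,_)→(s1,0,→)
state=s1 head=0 tape=00[0]000001_   (s1,0)→(s0,_,→)
state=s0 head=1 tape=00_[0]00001_   (s0,0)→(s1,0,←)
state=s1 head=0 tape=00[_]000001_   (s1,_)→(s1,0,→)
state=s1 head=1 tape=000[0]00001_   (s1,0)→(s0,_,→)
state=s0 head=2 tape=000_[0]0001_   (s0,0)→(s1,0,←)
state=s1 head=1 tape=000[_]00001_   (s1,_)→(s1,0,→)
state=s1 head=2 tape=0000[0]0001_   (s1,0)→(s0,_,→)
state=s0 head=3 tape=0000_[0]001_   (s0,0)→(s1,0,←)
state=s1 head=2 tape=0000[_]0001_   (s1,_)→(s1,0,→)
state=s1 head=3 tape=00000[0]001_   (s1,0)→(s0,_,→)
state=s0 head=4 tape=00000_[0]01_   (s0,0)→(s1,0,←)
state=s1 head=3 tape=00000[_]001_   (s1,_)→(s1,0,→)
state=s1 head=4 tape=000000[0]01_   (s1,0)→(s0,_,→)
state=s0 head=5 tape=000000_[0]1_   (s0,0)→(s1,0,←)
state=s1 head=4 tape=000000[_]01_   (s1,_)→(s1,0,→)
state=s1 head=5 tape=0000000[0]1_   (s1,0)→(s0,_,→)
state=s0 head=6 tape=0000000_[1]_   (s0,1)→(s3,0,←)
state=s3 head=5 tape=0000000[_]0_   (s3,_)→(s1,0,←)
state=s1 head=4 tape=000000[0]00_   (s1,0)→(s0,_,→)
state=s0 head=5 tape=000000_[0]0_   (s0,0)→(s1,0,←)
state=s1 head=4 tape=000000[_]00_   (s1,_)→(s1,0,→)
state=s1 head=5 tape=0000000[0]0_   (s1,0)→(s0,_,→)
state=s0 head=6 tape=0000000_[0]_   (s0,0)→(s1,0,←)
state=s1 head=5 tape=0000000[_]0_   (s1,_)→(s1,0,→)
state=s1 head=6 tape=00000000[0]_   (s1,0)→(s0,_,→)
state=s0 head=7 tape=00000000_[_]
No transition is defined for (s0, _); M halts in state s0.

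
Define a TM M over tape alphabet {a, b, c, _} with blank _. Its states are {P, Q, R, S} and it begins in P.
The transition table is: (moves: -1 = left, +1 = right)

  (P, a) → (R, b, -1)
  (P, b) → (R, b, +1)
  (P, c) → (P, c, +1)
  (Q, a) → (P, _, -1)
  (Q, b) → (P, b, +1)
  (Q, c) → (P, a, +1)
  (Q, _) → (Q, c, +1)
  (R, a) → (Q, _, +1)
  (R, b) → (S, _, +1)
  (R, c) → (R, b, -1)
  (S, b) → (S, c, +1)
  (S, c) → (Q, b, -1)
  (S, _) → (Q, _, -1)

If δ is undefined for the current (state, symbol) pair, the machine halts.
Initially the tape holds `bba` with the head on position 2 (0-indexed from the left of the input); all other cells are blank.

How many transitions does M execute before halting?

P | bb[a]_   read a → write b, move -1, go to R
R | b[b]b_   read b → write _, move +1, go to S
S | b_[b]_   read b → write c, move +1, go to S
S | b_c[_]   read _ → write _, move -1, go to Q
Q | b_[c]_   read c → write a, move +1, go to P
P | b_a[_]
M halts after 5 transitions.

5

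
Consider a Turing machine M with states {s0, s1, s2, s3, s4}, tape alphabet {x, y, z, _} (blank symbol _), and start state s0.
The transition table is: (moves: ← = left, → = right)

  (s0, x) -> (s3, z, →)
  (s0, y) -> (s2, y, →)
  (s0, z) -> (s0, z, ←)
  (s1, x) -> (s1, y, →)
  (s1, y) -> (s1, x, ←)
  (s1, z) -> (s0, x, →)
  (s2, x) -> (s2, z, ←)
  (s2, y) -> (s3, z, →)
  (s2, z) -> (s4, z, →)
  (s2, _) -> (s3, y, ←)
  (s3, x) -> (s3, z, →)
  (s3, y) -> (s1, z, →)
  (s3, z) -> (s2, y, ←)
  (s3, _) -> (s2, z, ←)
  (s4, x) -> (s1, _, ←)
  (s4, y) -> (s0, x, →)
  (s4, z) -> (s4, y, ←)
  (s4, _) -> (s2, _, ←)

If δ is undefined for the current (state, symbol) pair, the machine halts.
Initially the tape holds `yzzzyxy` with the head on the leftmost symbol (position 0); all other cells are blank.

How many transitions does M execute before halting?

28

s0 | [y]zzzyxy__   read y → write y, move →, go to s2
s2 | y[z]zzyxy__   read z → write z, move →, go to s4
s4 | yz[z]zyxy__   read z → write y, move ←, go to s4
s4 | y[z]yzyxy__   read z → write y, move ←, go to s4
s4 | [y]yyzyxy__   read y → write x, move →, go to s0
s0 | x[y]yzyxy__   read y → write y, move →, go to s2
s2 | xy[y]zyxy__   read y → write z, move →, go to s3
s3 | xyz[z]yxy__   read z → write y, move ←, go to s2
s2 | xy[z]yyxy__   read z → write z, move →, go to s4
s4 | xyz[y]yxy__   read y → write x, move →, go to s0
s0 | xyzx[y]xy__   read y → write y, move →, go to s2
s2 | xyzxy[x]y__   read x → write z, move ←, go to s2
s2 | xyzx[y]zy__   read y → write z, move →, go to s3
s3 | xyzxz[z]y__   read z → write y, move ←, go to s2
s2 | xyzx[z]yy__   read z → write z, move →, go to s4
s4 | xyzxz[y]y__   read y → write x, move →, go to s0
s0 | xyzxzx[y]__   read y → write y, move →, go to s2
s2 | xyzxzxy[_]_   read _ → write y, move ←, go to s3
s3 | xyzxzx[y]y_   read y → write z, move →, go to s1
s1 | xyzxzxz[y]_   read y → write x, move ←, go to s1
s1 | xyzxzx[z]x_   read z → write x, move →, go to s0
s0 | xyzxzxx[x]_   read x → write z, move →, go to s3
s3 | xyzxzxxz[_]   read _ → write z, move ←, go to s2
s2 | xyzxzxx[z]z   read z → write z, move →, go to s4
s4 | xyzxzxxz[z]   read z → write y, move ←, go to s4
s4 | xyzxzxx[z]y   read z → write y, move ←, go to s4
s4 | xyzxzx[x]yy   read x → write _, move ←, go to s1
s1 | xyzxz[x]_yy   read x → write y, move →, go to s1
s1 | xyzxzy[_]yy
M halts after 28 transitions.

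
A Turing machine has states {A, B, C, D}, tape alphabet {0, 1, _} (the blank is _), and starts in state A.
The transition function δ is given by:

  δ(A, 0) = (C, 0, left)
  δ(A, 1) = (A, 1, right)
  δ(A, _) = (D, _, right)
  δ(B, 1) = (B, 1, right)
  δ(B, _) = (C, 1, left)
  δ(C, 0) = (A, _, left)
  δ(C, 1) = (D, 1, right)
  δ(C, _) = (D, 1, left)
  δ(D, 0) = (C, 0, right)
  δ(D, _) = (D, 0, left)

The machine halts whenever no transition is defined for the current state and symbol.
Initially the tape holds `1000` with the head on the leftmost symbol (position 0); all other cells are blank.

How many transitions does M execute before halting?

16

state=A head=0 tape=[1]000__   (A,1)→(A,1,right)
state=A head=1 tape=1[0]00__   (A,0)→(C,0,left)
state=C head=0 tape=[1]000__   (C,1)→(D,1,right)
state=D head=1 tape=1[0]00__   (D,0)→(C,0,right)
state=C head=2 tape=10[0]0__   (C,0)→(A,_,left)
state=A head=1 tape=1[0]_0__   (A,0)→(C,0,left)
state=C head=0 tape=[1]0_0__   (C,1)→(D,1,right)
state=D head=1 tape=1[0]_0__   (D,0)→(C,0,right)
state=C head=2 tape=10[_]0__   (C,_)→(D,1,left)
state=D head=1 tape=1[0]10__   (D,0)→(C,0,right)
state=C head=2 tape=10[1]0__   (C,1)→(D,1,right)
state=D head=3 tape=101[0]__   (D,0)→(C,0,right)
state=C head=4 tape=1010[_]_   (C,_)→(D,1,left)
state=D head=3 tape=101[0]1_   (D,0)→(C,0,right)
state=C head=4 tape=1010[1]_   (C,1)→(D,1,right)
state=D head=5 tape=10101[_]   (D,_)→(D,0,left)
state=D head=4 tape=1010[1]0
M halts after 16 transitions.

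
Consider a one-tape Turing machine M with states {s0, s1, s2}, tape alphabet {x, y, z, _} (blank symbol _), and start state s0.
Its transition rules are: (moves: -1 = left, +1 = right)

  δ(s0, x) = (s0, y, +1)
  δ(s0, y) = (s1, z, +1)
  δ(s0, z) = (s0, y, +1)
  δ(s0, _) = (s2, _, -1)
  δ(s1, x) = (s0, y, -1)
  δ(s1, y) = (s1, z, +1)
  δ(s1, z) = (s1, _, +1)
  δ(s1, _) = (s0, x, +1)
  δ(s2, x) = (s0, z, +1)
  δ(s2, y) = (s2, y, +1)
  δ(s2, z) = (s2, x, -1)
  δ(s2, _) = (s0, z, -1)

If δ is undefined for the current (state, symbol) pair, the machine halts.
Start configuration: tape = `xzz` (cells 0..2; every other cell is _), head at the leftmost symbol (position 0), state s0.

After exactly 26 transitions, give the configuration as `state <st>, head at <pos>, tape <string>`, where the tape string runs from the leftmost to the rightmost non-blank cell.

state s2, head at 6, tape yyyyz_z

state=s0 head=0 tape=[x]zz_____   (s0,x)→(s0,y,+1)
state=s0 head=1 tape=y[z]z_____   (s0,z)→(s0,y,+1)
state=s0 head=2 tape=yy[z]_____   (s0,z)→(s0,y,+1)
state=s0 head=3 tape=yyy[_]____   (s0,_)→(s2,_,-1)
state=s2 head=2 tape=yy[y]_____   (s2,y)→(s2,y,+1)
state=s2 head=3 tape=yyy[_]____   (s2,_)→(s0,z,-1)
state=s0 head=2 tape=yy[y]z____   (s0,y)→(s1,z,+1)
state=s1 head=3 tape=yyz[z]____   (s1,z)→(s1,_,+1)
state=s1 head=4 tape=yyz_[_]___   (s1,_)→(s0,x,+1)
state=s0 head=5 tape=yyz_x[_]__   (s0,_)→(s2,_,-1)
state=s2 head=4 tape=yyz_[x]___   (s2,x)→(s0,z,+1)
state=s0 head=5 tape=yyz_z[_]__   (s0,_)→(s2,_,-1)
state=s2 head=4 tape=yyz_[z]___   (s2,z)→(s2,x,-1)
state=s2 head=3 tape=yyz[_]x___   (s2,_)→(s0,z,-1)
state=s0 head=2 tape=yy[z]zx___   (s0,z)→(s0,y,+1)
state=s0 head=3 tape=yyy[z]x___   (s0,z)→(s0,y,+1)
state=s0 head=4 tape=yyyy[x]___   (s0,x)→(s0,y,+1)
state=s0 head=5 tape=yyyyy[_]__   (s0,_)→(s2,_,-1)
state=s2 head=4 tape=yyyy[y]___   (s2,y)→(s2,y,+1)
state=s2 head=5 tape=yyyyy[_]__   (s2,_)→(s0,z,-1)
state=s0 head=4 tape=yyyy[y]z__   (s0,y)→(s1,z,+1)
state=s1 head=5 tape=yyyyz[z]__   (s1,z)→(s1,_,+1)
state=s1 head=6 tape=yyyyz_[_]_   (s1,_)→(s0,x,+1)
state=s0 head=7 tape=yyyyz_x[_]   (s0,_)→(s2,_,-1)
state=s2 head=6 tape=yyyyz_[x]_   (s2,x)→(s0,z,+1)
state=s0 head=7 tape=yyyyz_z[_]   (s0,_)→(s2,_,-1)
state=s2 head=6 tape=yyyyz_[z]_
After 26 steps: state s2, head at 6, tape yyyyz_z.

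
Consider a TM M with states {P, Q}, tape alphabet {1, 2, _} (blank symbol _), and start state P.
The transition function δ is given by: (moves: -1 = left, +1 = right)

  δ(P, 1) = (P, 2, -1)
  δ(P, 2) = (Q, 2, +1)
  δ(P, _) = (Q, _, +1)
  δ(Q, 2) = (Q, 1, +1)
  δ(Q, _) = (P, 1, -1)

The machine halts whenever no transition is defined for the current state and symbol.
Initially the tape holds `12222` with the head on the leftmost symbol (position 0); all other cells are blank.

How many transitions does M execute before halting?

19

P | _[1]2222_   read 1 → write 2, move -1, go to P
P | [_]22222_   read _ → write _, move +1, go to Q
Q | _[2]2222_   read 2 → write 1, move +1, go to Q
Q | _1[2]222_   read 2 → write 1, move +1, go to Q
Q | _11[2]22_   read 2 → write 1, move +1, go to Q
Q | _111[2]2_   read 2 → write 1, move +1, go to Q
Q | _1111[2]_   read 2 → write 1, move +1, go to Q
Q | _11111[_]   read _ → write 1, move -1, go to P
P | _1111[1]1   read 1 → write 2, move -1, go to P
P | _111[1]21   read 1 → write 2, move -1, go to P
P | _11[1]221   read 1 → write 2, move -1, go to P
P | _1[1]2221   read 1 → write 2, move -1, go to P
P | _[1]22221   read 1 → write 2, move -1, go to P
P | [_]222221   read _ → write _, move +1, go to Q
Q | _[2]22221   read 2 → write 1, move +1, go to Q
Q | _1[2]2221   read 2 → write 1, move +1, go to Q
Q | _11[2]221   read 2 → write 1, move +1, go to Q
Q | _111[2]21   read 2 → write 1, move +1, go to Q
Q | _1111[2]1   read 2 → write 1, move +1, go to Q
Q | _11111[1]
M halts after 19 transitions.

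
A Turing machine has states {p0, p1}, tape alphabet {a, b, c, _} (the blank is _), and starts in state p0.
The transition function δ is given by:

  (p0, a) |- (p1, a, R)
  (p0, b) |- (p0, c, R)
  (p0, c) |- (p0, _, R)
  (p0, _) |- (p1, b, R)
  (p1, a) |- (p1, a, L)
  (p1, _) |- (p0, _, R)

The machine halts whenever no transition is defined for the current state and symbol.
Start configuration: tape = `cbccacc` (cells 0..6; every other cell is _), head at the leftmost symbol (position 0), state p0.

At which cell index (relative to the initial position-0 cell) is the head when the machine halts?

state=p0 head=0 tape=[c]bccacc   (p0,c)→(p0,_,R)
state=p0 head=1 tape=_[b]ccacc   (p0,b)→(p0,c,R)
state=p0 head=2 tape=_c[c]cacc   (p0,c)→(p0,_,R)
state=p0 head=3 tape=_c_[c]acc   (p0,c)→(p0,_,R)
state=p0 head=4 tape=_c__[a]cc   (p0,a)→(p1,a,R)
state=p1 head=5 tape=_c__a[c]c
At halt the head is at cell 5.

5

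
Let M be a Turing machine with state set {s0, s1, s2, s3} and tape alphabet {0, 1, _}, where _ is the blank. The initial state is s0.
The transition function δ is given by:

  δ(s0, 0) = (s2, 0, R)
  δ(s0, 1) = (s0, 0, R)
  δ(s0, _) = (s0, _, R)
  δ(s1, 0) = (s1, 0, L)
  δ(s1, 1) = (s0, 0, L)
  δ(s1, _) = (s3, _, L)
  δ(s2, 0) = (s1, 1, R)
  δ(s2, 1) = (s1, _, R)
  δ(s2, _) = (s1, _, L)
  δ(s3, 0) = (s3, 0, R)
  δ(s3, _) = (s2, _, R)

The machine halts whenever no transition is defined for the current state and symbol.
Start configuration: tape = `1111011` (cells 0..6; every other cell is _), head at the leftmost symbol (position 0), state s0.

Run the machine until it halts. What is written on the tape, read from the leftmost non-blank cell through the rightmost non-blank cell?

state=s0 head=0 tape=[1]111011_   (s0,1)→(s0,0,R)
state=s0 head=1 tape=0[1]11011_   (s0,1)→(s0,0,R)
state=s0 head=2 tape=00[1]1011_   (s0,1)→(s0,0,R)
state=s0 head=3 tape=000[1]011_   (s0,1)→(s0,0,R)
state=s0 head=4 tape=0000[0]11_   (s0,0)→(s2,0,R)
state=s2 head=5 tape=00000[1]1_   (s2,1)→(s1,_,R)
state=s1 head=6 tape=00000_[1]_   (s1,1)→(s0,0,L)
state=s0 head=5 tape=00000[_]0_   (s0,_)→(s0,_,R)
state=s0 head=6 tape=00000_[0]_   (s0,0)→(s2,0,R)
state=s2 head=7 tape=00000_0[_]   (s2,_)→(s1,_,L)
state=s1 head=6 tape=00000_[0]_   (s1,0)→(s1,0,L)
state=s1 head=5 tape=00000[_]0_   (s1,_)→(s3,_,L)
state=s3 head=4 tape=0000[0]_0_   (s3,0)→(s3,0,R)
state=s3 head=5 tape=00000[_]0_   (s3,_)→(s2,_,R)
state=s2 head=6 tape=00000_[0]_   (s2,0)→(s1,1,R)
state=s1 head=7 tape=00000_1[_]   (s1,_)→(s3,_,L)
state=s3 head=6 tape=00000_[1]_
The non-blank tape span at halt is 00000_1.

00000_1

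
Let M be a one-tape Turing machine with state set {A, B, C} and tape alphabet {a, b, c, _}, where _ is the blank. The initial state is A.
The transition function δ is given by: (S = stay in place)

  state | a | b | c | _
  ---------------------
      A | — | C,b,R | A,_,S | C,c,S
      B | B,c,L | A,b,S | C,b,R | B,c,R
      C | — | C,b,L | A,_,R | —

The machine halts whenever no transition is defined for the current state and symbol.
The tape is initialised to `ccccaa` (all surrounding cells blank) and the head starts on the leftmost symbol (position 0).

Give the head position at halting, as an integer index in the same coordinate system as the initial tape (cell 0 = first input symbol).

4

A | [c]cccaa   read c → write _, move S, go to A
A | [_]cccaa   read _ → write c, move S, go to C
C | [c]cccaa   read c → write _, move R, go to A
A | _[c]ccaa   read c → write _, move S, go to A
A | _[_]ccaa   read _ → write c, move S, go to C
C | _[c]ccaa   read c → write _, move R, go to A
A | __[c]caa   read c → write _, move S, go to A
A | __[_]caa   read _ → write c, move S, go to C
C | __[c]caa   read c → write _, move R, go to A
A | ___[c]aa   read c → write _, move S, go to A
A | ___[_]aa   read _ → write c, move S, go to C
C | ___[c]aa   read c → write _, move R, go to A
A | ____[a]a
At halt the head is at cell 4.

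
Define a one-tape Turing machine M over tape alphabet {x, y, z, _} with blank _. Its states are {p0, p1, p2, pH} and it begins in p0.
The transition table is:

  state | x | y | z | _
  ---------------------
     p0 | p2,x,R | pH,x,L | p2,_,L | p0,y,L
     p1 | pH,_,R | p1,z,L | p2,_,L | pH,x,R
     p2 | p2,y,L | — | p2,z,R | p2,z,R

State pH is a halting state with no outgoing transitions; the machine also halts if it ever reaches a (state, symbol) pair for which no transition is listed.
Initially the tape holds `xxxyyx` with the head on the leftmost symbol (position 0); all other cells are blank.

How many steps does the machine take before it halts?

p0 | _[x]xxyyx   read x → write x, move R, go to p2
p2 | _x[x]xyyx   read x → write y, move L, go to p2
p2 | _[x]yxyyx   read x → write y, move L, go to p2
p2 | [_]yyxyyx   read _ → write z, move R, go to p2
p2 | z[y]yxyyx
M halts after 4 transitions.

4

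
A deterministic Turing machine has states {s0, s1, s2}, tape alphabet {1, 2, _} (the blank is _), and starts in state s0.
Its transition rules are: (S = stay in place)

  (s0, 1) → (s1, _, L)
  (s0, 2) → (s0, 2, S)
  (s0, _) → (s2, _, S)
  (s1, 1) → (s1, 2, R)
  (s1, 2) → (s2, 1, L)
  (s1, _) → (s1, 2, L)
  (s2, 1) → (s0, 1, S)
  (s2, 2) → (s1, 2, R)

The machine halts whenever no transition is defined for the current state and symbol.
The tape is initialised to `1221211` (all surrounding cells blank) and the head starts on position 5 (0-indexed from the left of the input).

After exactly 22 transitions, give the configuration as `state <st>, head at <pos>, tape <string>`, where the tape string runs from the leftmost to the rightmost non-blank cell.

state s1, head at 6, tape 1222221

state=s0 head=5 tape=12212[1]1   (s0,1)→(s1,_,L)
state=s1 head=4 tape=1221[2]_1   (s1,2)→(s2,1,L)
state=s2 head=3 tape=122[1]1_1   (s2,1)→(s0,1,S)
state=s0 head=3 tape=122[1]1_1   (s0,1)→(s1,_,L)
state=s1 head=2 tape=12[2]_1_1   (s1,2)→(s2,1,L)
state=s2 head=1 tape=1[2]1_1_1   (s2,2)→(s1,2,R)
state=s1 head=2 tape=12[1]_1_1   (s1,1)→(s1,2,R)
state=s1 head=3 tape=122[_]1_1   (s1,_)→(s1,2,L)
state=s1 head=2 tape=12[2]21_1   (s1,2)→(s2,1,L)
state=s2 head=1 tape=1[2]121_1   (s2,2)→(s1,2,R)
state=s1 head=2 tape=12[1]21_1   (s1,1)→(s1,2,R)
state=s1 head=3 tape=122[2]1_1   (s1,2)→(s2,1,L)
state=s2 head=2 tape=12[2]11_1   (s2,2)→(s1,2,R)
state=s1 head=3 tape=122[1]1_1   (s1,1)→(s1,2,R)
state=s1 head=4 tape=1222[1]_1   (s1,1)→(s1,2,R)
state=s1 head=5 tape=12222[_]1   (s1,_)→(s1,2,L)
state=s1 head=4 tape=1222[2]21   (s1,2)→(s2,1,L)
state=s2 head=3 tape=122[2]121   (s2,2)→(s1,2,R)
state=s1 head=4 tape=1222[1]21   (s1,1)→(s1,2,R)
state=s1 head=5 tape=12222[2]1   (s1,2)→(s2,1,L)
state=s2 head=4 tape=1222[2]11   (s2,2)→(s1,2,R)
state=s1 head=5 tape=12222[1]1   (s1,1)→(s1,2,R)
state=s1 head=6 tape=122222[1]
After 22 steps: state s1, head at 6, tape 1222221.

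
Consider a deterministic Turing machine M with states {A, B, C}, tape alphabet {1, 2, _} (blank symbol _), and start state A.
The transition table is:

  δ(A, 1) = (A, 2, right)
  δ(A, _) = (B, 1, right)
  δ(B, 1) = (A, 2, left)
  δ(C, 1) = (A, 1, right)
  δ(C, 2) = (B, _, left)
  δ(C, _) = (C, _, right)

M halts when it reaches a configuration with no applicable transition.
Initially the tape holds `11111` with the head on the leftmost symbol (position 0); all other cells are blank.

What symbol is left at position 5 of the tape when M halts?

1

A | [1]1111__   read 1 → write 2, move right, go to A
A | 2[1]111__   read 1 → write 2, move right, go to A
A | 22[1]11__   read 1 → write 2, move right, go to A
A | 222[1]1__   read 1 → write 2, move right, go to A
A | 2222[1]__   read 1 → write 2, move right, go to A
A | 22222[_]_   read _ → write 1, move right, go to B
B | 222221[_]
Cell 5 holds 1 when M halts.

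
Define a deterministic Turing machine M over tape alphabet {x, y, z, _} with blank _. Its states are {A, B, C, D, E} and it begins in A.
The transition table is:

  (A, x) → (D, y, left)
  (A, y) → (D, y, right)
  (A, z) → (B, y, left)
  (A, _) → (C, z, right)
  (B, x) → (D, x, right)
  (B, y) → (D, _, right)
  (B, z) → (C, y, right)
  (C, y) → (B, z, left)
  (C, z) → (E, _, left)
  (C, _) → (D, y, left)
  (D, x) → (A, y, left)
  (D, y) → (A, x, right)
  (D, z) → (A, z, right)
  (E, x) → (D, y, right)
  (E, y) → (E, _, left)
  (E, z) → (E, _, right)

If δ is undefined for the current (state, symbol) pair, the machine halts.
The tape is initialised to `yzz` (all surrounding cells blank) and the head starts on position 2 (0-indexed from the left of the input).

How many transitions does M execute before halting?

A | yz[z]___   read z → write y, move left, go to B
B | y[z]y___   read z → write y, move right, go to C
C | yy[y]___   read y → write z, move left, go to B
B | y[y]z___   read y → write _, move right, go to D
D | y_[z]___   read z → write z, move right, go to A
A | y_z[_]__   read _ → write z, move right, go to C
C | y_zz[_]_   read _ → write y, move left, go to D
D | y_z[z]y_   read z → write z, move right, go to A
A | y_zz[y]_   read y → write y, move right, go to D
D | y_zzy[_]
M halts after 9 transitions.

9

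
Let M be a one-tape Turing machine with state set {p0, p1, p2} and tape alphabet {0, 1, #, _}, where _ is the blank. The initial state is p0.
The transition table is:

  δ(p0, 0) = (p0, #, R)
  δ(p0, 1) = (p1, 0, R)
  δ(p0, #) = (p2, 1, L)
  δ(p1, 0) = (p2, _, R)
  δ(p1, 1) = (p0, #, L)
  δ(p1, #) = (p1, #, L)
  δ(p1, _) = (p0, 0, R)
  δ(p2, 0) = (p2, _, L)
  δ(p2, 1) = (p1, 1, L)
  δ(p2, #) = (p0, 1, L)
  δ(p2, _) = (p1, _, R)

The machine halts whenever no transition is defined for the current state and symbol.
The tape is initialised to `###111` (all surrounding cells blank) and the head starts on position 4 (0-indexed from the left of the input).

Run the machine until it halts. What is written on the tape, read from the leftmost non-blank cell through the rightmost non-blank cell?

#11111

p0 | _###1[1]1   read 1 → write 0, move R, go to p1
p1 | _###10[1]   read 1 → write #, move L, go to p0
p0 | _###1[0]#   read 0 → write #, move R, go to p0
p0 | _###1#[#]   read # → write 1, move L, go to p2
p2 | _###1[#]1   read # → write 1, move L, go to p0
p0 | _###[1]11   read 1 → write 0, move R, go to p1
p1 | _###0[1]1   read 1 → write #, move L, go to p0
p0 | _###[0]#1   read 0 → write #, move R, go to p0
p0 | _####[#]1   read # → write 1, move L, go to p2
p2 | _###[#]11   read # → write 1, move L, go to p0
p0 | _##[#]111   read # → write 1, move L, go to p2
p2 | _#[#]1111   read # → write 1, move L, go to p0
p0 | _[#]11111   read # → write 1, move L, go to p2
p2 | [_]111111   read _ → write _, move R, go to p1
p1 | _[1]11111   read 1 → write #, move L, go to p0
p0 | [_]#11111
The non-blank tape span at halt is #11111.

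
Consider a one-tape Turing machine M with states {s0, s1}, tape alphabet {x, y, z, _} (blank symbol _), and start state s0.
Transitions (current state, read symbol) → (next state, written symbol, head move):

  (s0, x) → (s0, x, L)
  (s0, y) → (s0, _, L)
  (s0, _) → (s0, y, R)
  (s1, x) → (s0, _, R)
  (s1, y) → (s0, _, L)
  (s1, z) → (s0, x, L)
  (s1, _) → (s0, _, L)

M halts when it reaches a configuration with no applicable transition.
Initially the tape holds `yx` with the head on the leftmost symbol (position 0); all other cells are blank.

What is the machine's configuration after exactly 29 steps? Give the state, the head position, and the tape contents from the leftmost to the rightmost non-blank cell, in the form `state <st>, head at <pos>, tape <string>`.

s0 | ____[y]x   read y → write _, move L, go to s0
s0 | ___[_]_x   read _ → write y, move R, go to s0
s0 | ___y[_]x   read _ → write y, move R, go to s0
s0 | ___yy[x]   read x → write x, move L, go to s0
s0 | ___y[y]x   read y → write _, move L, go to s0
s0 | ___[y]_x   read y → write _, move L, go to s0
s0 | __[_]__x   read _ → write y, move R, go to s0
s0 | __y[_]_x   read _ → write y, move R, go to s0
s0 | __yy[_]x   read _ → write y, move R, go to s0
s0 | __yyy[x]   read x → write x, move L, go to s0
s0 | __yy[y]x   read y → write _, move L, go to s0
s0 | __y[y]_x   read y → write _, move L, go to s0
s0 | __[y]__x   read y → write _, move L, go to s0
s0 | _[_]___x   read _ → write y, move R, go to s0
s0 | _y[_]__x   read _ → write y, move R, go to s0
s0 | _yy[_]_x   read _ → write y, move R, go to s0
s0 | _yyy[_]x   read _ → write y, move R, go to s0
s0 | _yyyy[x]   read x → write x, move L, go to s0
s0 | _yyy[y]x   read y → write _, move L, go to s0
s0 | _yy[y]_x   read y → write _, move L, go to s0
s0 | _y[y]__x   read y → write _, move L, go to s0
s0 | _[y]___x   read y → write _, move L, go to s0
s0 | [_]____x   read _ → write y, move R, go to s0
s0 | y[_]___x   read _ → write y, move R, go to s0
s0 | yy[_]__x   read _ → write y, move R, go to s0
s0 | yyy[_]_x   read _ → write y, move R, go to s0
s0 | yyyy[_]x   read _ → write y, move R, go to s0
s0 | yyyyy[x]   read x → write x, move L, go to s0
s0 | yyyy[y]x   read y → write _, move L, go to s0
s0 | yyy[y]_x
After 29 steps: state s0, head at -1, tape yyyy_x.

state s0, head at -1, tape yyyy_x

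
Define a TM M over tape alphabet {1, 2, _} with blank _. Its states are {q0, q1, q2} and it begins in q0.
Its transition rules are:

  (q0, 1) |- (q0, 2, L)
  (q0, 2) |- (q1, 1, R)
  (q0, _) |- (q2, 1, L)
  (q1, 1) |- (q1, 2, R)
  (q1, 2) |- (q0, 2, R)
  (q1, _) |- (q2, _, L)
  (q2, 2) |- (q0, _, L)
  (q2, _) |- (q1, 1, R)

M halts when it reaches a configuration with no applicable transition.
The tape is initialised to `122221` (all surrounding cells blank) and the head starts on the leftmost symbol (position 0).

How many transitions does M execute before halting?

state=q0 head=0 tape=__[1]22221_   (q0,1)→(q0,2,L)
state=q0 head=-1 tape=_[_]222221_   (q0,_)→(q2,1,L)
state=q2 head=-2 tape=[_]1222221_   (q2,_)→(q1,1,R)
state=q1 head=-1 tape=1[1]222221_   (q1,1)→(q1,2,R)
state=q1 head=0 tape=12[2]22221_   (q1,2)→(q0,2,R)
state=q0 head=1 tape=122[2]2221_   (q0,2)→(q1,1,R)
state=q1 head=2 tape=1221[2]221_   (q1,2)→(q0,2,R)
state=q0 head=3 tape=12212[2]21_   (q0,2)→(q1,1,R)
state=q1 head=4 tape=122121[2]1_   (q1,2)→(q0,2,R)
state=q0 head=5 tape=1221212[1]_   (q0,1)→(q0,2,L)
state=q0 head=4 tape=122121[2]2_   (q0,2)→(q1,1,R)
state=q1 head=5 tape=1221211[2]_   (q1,2)→(q0,2,R)
state=q0 head=6 tape=12212112[_]   (q0,_)→(q2,1,L)
state=q2 head=5 tape=1221211[2]1   (q2,2)→(q0,_,L)
state=q0 head=4 tape=122121[1]_1   (q0,1)→(q0,2,L)
state=q0 head=3 tape=12212[1]2_1   (q0,1)→(q0,2,L)
state=q0 head=2 tape=1221[2]22_1   (q0,2)→(q1,1,R)
state=q1 head=3 tape=12211[2]2_1   (q1,2)→(q0,2,R)
state=q0 head=4 tape=122112[2]_1   (q0,2)→(q1,1,R)
state=q1 head=5 tape=1221121[_]1   (q1,_)→(q2,_,L)
state=q2 head=4 tape=122112[1]_1
M halts after 20 transitions.

20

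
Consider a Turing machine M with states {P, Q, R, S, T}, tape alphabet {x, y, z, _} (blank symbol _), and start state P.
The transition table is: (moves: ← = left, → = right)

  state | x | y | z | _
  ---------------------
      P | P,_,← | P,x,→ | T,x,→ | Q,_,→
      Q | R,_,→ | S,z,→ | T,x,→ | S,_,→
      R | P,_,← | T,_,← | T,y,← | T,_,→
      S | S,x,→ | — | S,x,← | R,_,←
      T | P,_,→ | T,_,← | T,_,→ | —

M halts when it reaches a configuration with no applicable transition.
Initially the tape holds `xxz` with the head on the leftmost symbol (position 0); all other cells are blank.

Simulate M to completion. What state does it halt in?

T

P | _[x]xz_   read x → write _, move ←, go to P
P | [_]_xz_   read _ → write _, move →, go to Q
Q | _[_]xz_   read _ → write _, move →, go to S
S | __[x]z_   read x → write x, move →, go to S
S | __x[z]_   read z → write x, move ←, go to S
S | __[x]x_   read x → write x, move →, go to S
S | __x[x]_   read x → write x, move →, go to S
S | __xx[_]   read _ → write _, move ←, go to R
R | __x[x]_   read x → write _, move ←, go to P
P | __[x]__   read x → write _, move ←, go to P
P | _[_]___   read _ → write _, move →, go to Q
Q | __[_]__   read _ → write _, move →, go to S
S | ___[_]_   read _ → write _, move ←, go to R
R | __[_]__   read _ → write _, move →, go to T
T | ___[_]_
No transition is defined for (T, _); M halts in state T.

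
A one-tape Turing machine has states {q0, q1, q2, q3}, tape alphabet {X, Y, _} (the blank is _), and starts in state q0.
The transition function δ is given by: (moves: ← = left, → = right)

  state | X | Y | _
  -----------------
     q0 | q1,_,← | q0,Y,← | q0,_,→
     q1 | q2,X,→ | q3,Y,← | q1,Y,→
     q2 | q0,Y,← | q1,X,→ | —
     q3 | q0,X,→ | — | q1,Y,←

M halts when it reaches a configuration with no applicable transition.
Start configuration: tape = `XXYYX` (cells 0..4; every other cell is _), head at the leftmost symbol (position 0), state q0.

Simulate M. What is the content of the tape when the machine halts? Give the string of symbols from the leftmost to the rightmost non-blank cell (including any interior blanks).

q0 | _[X]XYYX   read X → write _, move ←, go to q1
q1 | [_]_XYYX   read _ → write Y, move →, go to q1
q1 | Y[_]XYYX   read _ → write Y, move →, go to q1
q1 | YY[X]YYX   read X → write X, move →, go to q2
q2 | YYX[Y]YX   read Y → write X, move →, go to q1
q1 | YYXX[Y]X   read Y → write Y, move ←, go to q3
q3 | YYX[X]YX   read X → write X, move →, go to q0
q0 | YYXX[Y]X   read Y → write Y, move ←, go to q0
q0 | YYX[X]YX   read X → write _, move ←, go to q1
q1 | YY[X]_YX   read X → write X, move →, go to q2
q2 | YYX[_]YX
The non-blank tape span at halt is YYX_YX.

YYX_YX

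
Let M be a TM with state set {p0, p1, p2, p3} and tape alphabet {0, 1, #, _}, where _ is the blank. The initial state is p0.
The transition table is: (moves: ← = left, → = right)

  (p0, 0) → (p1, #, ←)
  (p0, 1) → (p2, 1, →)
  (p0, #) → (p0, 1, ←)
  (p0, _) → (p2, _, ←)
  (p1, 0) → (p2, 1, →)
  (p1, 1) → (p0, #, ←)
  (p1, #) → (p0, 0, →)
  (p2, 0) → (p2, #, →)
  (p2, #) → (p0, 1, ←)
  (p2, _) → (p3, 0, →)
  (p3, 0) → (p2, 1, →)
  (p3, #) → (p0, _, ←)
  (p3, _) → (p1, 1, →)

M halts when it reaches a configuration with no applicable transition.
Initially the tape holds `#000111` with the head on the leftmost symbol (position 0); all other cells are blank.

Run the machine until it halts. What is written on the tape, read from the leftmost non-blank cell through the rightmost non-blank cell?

011000111

p0 | __[#]000111   read # → write 1, move ←, go to p0
p0 | _[_]1000111   read _ → write _, move ←, go to p2
p2 | [_]_1000111   read _ → write 0, move →, go to p3
p3 | 0[_]1000111   read _ → write 1, move →, go to p1
p1 | 01[1]000111   read 1 → write #, move ←, go to p0
p0 | 0[1]#000111   read 1 → write 1, move →, go to p2
p2 | 01[#]000111   read # → write 1, move ←, go to p0
p0 | 0[1]1000111   read 1 → write 1, move →, go to p2
p2 | 01[1]000111
The non-blank tape span at halt is 011000111.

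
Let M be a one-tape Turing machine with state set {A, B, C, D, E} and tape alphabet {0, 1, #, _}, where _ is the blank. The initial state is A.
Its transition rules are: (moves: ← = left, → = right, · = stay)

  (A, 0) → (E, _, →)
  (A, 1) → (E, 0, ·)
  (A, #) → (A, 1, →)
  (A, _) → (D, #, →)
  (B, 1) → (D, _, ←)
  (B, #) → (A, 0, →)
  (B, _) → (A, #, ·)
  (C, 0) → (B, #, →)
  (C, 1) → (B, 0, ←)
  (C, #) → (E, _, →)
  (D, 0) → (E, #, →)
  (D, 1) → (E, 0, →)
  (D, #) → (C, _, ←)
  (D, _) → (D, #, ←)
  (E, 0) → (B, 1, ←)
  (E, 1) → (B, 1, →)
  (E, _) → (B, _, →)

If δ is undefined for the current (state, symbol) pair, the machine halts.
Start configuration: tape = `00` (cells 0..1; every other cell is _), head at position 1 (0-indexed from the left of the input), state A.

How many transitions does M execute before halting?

26

A | 0[0]________   read 0 → write _, move →, go to E
E | 0_[_]_______   read _ → write _, move →, go to B
B | 0__[_]______   read _ → write #, move ·, go to A
A | 0__[#]______   read # → write 1, move →, go to A
A | 0__1[_]_____   read _ → write #, move →, go to D
D | 0__1#[_]____   read _ → write #, move ←, go to D
D | 0__1[#]#____   read # → write _, move ←, go to C
C | 0__[1]_#____   read 1 → write 0, move ←, go to B
B | 0_[_]0_#____   read _ → write #, move ·, go to A
A | 0_[#]0_#____   read # → write 1, move →, go to A
A | 0_1[0]_#____   read 0 → write _, move →, go to E
E | 0_1_[_]#____   read _ → write _, move →, go to B
B | 0_1__[#]____   read # → write 0, move →, go to A
A | 0_1__0[_]___   read _ → write #, move →, go to D
D | 0_1__0#[_]__   read _ → write #, move ←, go to D
D | 0_1__0[#]#__   read # → write _, move ←, go to C
C | 0_1__[0]_#__   read 0 → write #, move →, go to B
B | 0_1__#[_]#__   read _ → write #, move ·, go to A
A | 0_1__#[#]#__   read # → write 1, move →, go to A
A | 0_1__#1[#]__   read # → write 1, move →, go to A
A | 0_1__#11[_]_   read _ → write #, move →, go to D
D | 0_1__#11#[_]   read _ → write #, move ←, go to D
D | 0_1__#11[#]#   read # → write _, move ←, go to C
C | 0_1__#1[1]_#   read 1 → write 0, move ←, go to B
B | 0_1__#[1]0_#   read 1 → write _, move ←, go to D
D | 0_1__[#]_0_#   read # → write _, move ←, go to C
C | 0_1_[_]__0_#
M halts after 26 transitions.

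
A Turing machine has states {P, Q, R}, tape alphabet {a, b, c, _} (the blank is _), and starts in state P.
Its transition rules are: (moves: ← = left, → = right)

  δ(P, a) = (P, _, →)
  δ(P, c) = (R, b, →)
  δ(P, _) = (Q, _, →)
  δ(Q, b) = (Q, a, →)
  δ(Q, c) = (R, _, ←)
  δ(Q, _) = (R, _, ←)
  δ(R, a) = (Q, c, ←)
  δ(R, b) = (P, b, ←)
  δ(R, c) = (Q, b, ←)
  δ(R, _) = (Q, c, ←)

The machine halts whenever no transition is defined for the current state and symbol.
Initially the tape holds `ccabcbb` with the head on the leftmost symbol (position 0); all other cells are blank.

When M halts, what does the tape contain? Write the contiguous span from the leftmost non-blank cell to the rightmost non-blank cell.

state=P head=0 tape=[c]cabcbb   (P,c)→(R,b,→)
state=R head=1 tape=b[c]abcbb   (R,c)→(Q,b,←)
state=Q head=0 tape=[b]babcbb   (Q,b)→(Q,a,→)
state=Q head=1 tape=a[b]abcbb   (Q,b)→(Q,a,→)
state=Q head=2 tape=aa[a]bcbb
The non-blank tape span at halt is aaabcbb.

aaabcbb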